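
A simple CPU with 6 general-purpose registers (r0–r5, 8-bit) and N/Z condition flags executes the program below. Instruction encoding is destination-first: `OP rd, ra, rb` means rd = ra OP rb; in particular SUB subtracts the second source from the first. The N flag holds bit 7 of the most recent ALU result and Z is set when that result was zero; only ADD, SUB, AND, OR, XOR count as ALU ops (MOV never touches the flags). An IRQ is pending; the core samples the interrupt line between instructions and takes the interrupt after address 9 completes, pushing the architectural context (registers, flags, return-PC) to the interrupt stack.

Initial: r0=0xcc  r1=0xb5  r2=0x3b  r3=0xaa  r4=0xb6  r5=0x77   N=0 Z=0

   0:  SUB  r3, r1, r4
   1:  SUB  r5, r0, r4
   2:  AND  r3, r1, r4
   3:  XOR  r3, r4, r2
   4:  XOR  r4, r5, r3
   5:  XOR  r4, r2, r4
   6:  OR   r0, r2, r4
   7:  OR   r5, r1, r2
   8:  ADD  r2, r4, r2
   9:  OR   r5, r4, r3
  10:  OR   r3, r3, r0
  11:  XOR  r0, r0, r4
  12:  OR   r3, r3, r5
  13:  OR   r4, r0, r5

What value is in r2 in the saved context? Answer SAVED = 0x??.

SAVED = 0xdb

after  0: r0=0xcc r1=0xb5 r2=0x3b r3=0xff r4=0xb6 r5=0x77  N=1 Z=0
after  1: r0=0xcc r1=0xb5 r2=0x3b r3=0xff r4=0xb6 r5=0x16  N=0 Z=0
after  2: r0=0xcc r1=0xb5 r2=0x3b r3=0xb4 r4=0xb6 r5=0x16  N=1 Z=0
after  3: r0=0xcc r1=0xb5 r2=0x3b r3=0x8d r4=0xb6 r5=0x16  N=1 Z=0
after  4: r0=0xcc r1=0xb5 r2=0x3b r3=0x8d r4=0x9b r5=0x16  N=1 Z=0
after  5: r0=0xcc r1=0xb5 r2=0x3b r3=0x8d r4=0xa0 r5=0x16  N=1 Z=0
after  6: r0=0xbb r1=0xb5 r2=0x3b r3=0x8d r4=0xa0 r5=0x16  N=1 Z=0
after  7: r0=0xbb r1=0xb5 r2=0x3b r3=0x8d r4=0xa0 r5=0xbf  N=1 Z=0
after  8: r0=0xbb r1=0xb5 r2=0xdb r3=0x8d r4=0xa0 r5=0xbf  N=1 Z=0
after  9: r0=0xbb r1=0xb5 r2=0xdb r3=0x8d r4=0xa0 r5=0xad  N=1 Z=0
-- IRQ taken; context saved, return-PC = 10 --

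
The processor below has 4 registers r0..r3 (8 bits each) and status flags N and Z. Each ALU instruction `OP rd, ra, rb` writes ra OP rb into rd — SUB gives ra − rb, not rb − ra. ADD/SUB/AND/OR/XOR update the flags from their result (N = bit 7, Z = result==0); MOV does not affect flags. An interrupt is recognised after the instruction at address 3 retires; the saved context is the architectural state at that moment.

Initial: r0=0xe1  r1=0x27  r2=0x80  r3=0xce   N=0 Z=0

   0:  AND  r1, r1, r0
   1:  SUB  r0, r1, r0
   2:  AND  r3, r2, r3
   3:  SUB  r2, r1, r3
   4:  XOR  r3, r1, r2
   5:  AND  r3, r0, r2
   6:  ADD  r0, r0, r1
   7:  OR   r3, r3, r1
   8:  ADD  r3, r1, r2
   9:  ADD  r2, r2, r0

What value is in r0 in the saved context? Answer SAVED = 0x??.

SAVED = 0x40

after  0: r0=0xe1 r1=0x21 r2=0x80 r3=0xce  N=0 Z=0
after  1: r0=0x40 r1=0x21 r2=0x80 r3=0xce  N=0 Z=0
after  2: r0=0x40 r1=0x21 r2=0x80 r3=0x80  N=1 Z=0
after  3: r0=0x40 r1=0x21 r2=0xa1 r3=0x80  N=1 Z=0
-- IRQ taken; context saved, return-PC = 4 --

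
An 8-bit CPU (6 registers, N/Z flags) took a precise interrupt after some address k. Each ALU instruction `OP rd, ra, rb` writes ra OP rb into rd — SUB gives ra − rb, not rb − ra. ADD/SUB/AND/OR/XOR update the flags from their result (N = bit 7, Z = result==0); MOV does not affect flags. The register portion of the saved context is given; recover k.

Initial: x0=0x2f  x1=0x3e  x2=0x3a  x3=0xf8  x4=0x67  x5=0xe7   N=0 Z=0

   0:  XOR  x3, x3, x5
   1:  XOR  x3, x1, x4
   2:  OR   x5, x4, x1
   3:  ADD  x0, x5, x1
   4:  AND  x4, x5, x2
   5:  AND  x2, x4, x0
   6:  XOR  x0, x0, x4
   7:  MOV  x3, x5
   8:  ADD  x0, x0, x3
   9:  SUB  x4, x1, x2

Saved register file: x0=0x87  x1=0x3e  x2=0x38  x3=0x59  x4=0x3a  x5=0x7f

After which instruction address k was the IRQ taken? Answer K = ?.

K = 6

after  0: x0=0x2f x1=0x3e x2=0x3a x3=0x1f x4=0x67 x5=0xe7  N=0 Z=0
after  1: x0=0x2f x1=0x3e x2=0x3a x3=0x59 x4=0x67 x5=0xe7  N=0 Z=0
after  2: x0=0x2f x1=0x3e x2=0x3a x3=0x59 x4=0x67 x5=0x7f  N=0 Z=0
after  3: x0=0xbd x1=0x3e x2=0x3a x3=0x59 x4=0x67 x5=0x7f  N=1 Z=0
after  4: x0=0xbd x1=0x3e x2=0x3a x3=0x59 x4=0x3a x5=0x7f  N=0 Z=0
after  5: x0=0xbd x1=0x3e x2=0x38 x3=0x59 x4=0x3a x5=0x7f  N=0 Z=0
after  6: x0=0x87 x1=0x3e x2=0x38 x3=0x59 x4=0x3a x5=0x7f  N=1 Z=0
-- IRQ taken; context saved, return-PC = 7 --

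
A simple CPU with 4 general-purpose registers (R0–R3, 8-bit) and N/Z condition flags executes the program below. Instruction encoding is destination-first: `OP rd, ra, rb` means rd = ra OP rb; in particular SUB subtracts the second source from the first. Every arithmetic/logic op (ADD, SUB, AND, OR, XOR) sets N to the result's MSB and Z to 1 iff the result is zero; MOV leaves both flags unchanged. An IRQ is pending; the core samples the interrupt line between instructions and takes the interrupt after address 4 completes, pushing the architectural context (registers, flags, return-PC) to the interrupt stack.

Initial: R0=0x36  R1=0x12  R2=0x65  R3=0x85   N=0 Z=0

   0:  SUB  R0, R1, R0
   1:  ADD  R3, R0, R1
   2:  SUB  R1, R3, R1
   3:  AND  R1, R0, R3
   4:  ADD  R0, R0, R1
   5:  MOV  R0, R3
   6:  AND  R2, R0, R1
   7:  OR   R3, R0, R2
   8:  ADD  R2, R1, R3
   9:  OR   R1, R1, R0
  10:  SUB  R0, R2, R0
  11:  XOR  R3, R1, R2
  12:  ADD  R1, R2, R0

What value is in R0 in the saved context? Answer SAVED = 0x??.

SAVED = 0xa8

after  0: R0=0xdc R1=0x12 R2=0x65 R3=0x85  N=1 Z=0
after  1: R0=0xdc R1=0x12 R2=0x65 R3=0xee  N=1 Z=0
after  2: R0=0xdc R1=0xdc R2=0x65 R3=0xee  N=1 Z=0
after  3: R0=0xdc R1=0xcc R2=0x65 R3=0xee  N=1 Z=0
after  4: R0=0xa8 R1=0xcc R2=0x65 R3=0xee  N=1 Z=0
-- IRQ taken; context saved, return-PC = 5 --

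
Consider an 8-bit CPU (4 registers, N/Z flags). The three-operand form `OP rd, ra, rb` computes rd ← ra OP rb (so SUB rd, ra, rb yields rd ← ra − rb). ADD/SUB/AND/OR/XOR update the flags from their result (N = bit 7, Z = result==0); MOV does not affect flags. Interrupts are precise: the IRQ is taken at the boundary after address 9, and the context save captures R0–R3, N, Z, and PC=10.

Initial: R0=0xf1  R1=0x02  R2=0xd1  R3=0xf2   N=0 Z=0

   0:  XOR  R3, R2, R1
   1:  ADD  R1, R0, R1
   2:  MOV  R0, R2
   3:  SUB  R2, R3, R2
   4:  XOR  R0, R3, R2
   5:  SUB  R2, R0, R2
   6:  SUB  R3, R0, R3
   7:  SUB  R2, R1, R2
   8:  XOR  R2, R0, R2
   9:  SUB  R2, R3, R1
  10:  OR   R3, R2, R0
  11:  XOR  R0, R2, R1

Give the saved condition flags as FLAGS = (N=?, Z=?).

after  0: R0=0xf1 R1=0x02 R2=0xd1 R3=0xd3  N=1 Z=0
after  1: R0=0xf1 R1=0xf3 R2=0xd1 R3=0xd3  N=1 Z=0
after  2: R0=0xd1 R1=0xf3 R2=0xd1 R3=0xd3  N=1 Z=0
after  3: R0=0xd1 R1=0xf3 R2=0x02 R3=0xd3  N=0 Z=0
after  4: R0=0xd1 R1=0xf3 R2=0x02 R3=0xd3  N=1 Z=0
after  5: R0=0xd1 R1=0xf3 R2=0xcf R3=0xd3  N=1 Z=0
after  6: R0=0xd1 R1=0xf3 R2=0xcf R3=0xfe  N=1 Z=0
after  7: R0=0xd1 R1=0xf3 R2=0x24 R3=0xfe  N=0 Z=0
after  8: R0=0xd1 R1=0xf3 R2=0xf5 R3=0xfe  N=1 Z=0
after  9: R0=0xd1 R1=0xf3 R2=0x0b R3=0xfe  N=0 Z=0
-- IRQ taken; context saved, return-PC = 10 --

FLAGS = (N=0, Z=0)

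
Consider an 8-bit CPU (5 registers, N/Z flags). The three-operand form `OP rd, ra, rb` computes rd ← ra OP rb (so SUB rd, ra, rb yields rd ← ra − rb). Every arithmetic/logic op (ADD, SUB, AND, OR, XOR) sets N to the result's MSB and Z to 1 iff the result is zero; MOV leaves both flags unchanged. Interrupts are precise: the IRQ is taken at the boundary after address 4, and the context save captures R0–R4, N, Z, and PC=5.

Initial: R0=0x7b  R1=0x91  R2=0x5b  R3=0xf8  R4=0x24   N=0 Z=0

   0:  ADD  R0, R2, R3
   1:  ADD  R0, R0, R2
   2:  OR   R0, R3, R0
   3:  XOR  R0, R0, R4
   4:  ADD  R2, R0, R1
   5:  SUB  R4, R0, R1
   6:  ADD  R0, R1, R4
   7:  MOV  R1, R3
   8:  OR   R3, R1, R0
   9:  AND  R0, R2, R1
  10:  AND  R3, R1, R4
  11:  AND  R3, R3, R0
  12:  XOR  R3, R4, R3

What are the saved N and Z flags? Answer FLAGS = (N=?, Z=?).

FLAGS = (N=0, Z=0)

after  0: R0=0x53 R1=0x91 R2=0x5b R3=0xf8 R4=0x24  N=0 Z=0
after  1: R0=0xae R1=0x91 R2=0x5b R3=0xf8 R4=0x24  N=1 Z=0
after  2: R0=0xfe R1=0x91 R2=0x5b R3=0xf8 R4=0x24  N=1 Z=0
after  3: R0=0xda R1=0x91 R2=0x5b R3=0xf8 R4=0x24  N=1 Z=0
after  4: R0=0xda R1=0x91 R2=0x6b R3=0xf8 R4=0x24  N=0 Z=0
-- IRQ taken; context saved, return-PC = 5 --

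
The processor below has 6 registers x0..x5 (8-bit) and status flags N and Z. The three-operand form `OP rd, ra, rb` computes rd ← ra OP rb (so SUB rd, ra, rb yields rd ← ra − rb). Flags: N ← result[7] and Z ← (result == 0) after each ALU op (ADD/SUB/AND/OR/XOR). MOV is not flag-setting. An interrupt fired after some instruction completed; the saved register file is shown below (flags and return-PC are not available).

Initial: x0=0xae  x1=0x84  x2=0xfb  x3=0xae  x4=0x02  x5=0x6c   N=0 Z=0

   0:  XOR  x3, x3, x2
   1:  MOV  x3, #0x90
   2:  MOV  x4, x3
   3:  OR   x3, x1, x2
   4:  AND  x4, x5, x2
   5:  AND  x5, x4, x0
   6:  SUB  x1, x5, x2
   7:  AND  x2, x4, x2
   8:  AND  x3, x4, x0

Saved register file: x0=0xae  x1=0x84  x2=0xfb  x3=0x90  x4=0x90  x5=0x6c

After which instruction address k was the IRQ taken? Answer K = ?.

after  0: x0=0xae x1=0x84 x2=0xfb x3=0x55 x4=0x02 x5=0x6c  N=0 Z=0
after  1: x0=0xae x1=0x84 x2=0xfb x3=0x90 x4=0x02 x5=0x6c  N=0 Z=0
after  2: x0=0xae x1=0x84 x2=0xfb x3=0x90 x4=0x90 x5=0x6c  N=0 Z=0
-- IRQ taken; context saved, return-PC = 3 --

K = 2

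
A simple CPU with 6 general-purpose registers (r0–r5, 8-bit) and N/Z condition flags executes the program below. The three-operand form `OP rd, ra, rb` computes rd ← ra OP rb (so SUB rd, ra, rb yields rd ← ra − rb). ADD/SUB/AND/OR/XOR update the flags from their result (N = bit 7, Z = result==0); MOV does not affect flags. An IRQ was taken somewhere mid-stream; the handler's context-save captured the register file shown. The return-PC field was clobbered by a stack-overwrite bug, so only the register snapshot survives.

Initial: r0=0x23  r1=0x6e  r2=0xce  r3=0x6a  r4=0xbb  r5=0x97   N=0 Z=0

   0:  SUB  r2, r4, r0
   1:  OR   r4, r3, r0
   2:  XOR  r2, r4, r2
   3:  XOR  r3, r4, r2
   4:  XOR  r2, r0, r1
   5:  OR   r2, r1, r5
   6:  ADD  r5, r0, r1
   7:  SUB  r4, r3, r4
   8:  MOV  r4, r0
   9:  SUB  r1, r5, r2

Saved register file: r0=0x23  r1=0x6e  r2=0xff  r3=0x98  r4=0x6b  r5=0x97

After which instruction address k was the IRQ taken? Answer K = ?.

K = 5

after  0: r0=0x23 r1=0x6e r2=0x98 r3=0x6a r4=0xbb r5=0x97  N=1 Z=0
after  1: r0=0x23 r1=0x6e r2=0x98 r3=0x6a r4=0x6b r5=0x97  N=0 Z=0
after  2: r0=0x23 r1=0x6e r2=0xf3 r3=0x6a r4=0x6b r5=0x97  N=1 Z=0
after  3: r0=0x23 r1=0x6e r2=0xf3 r3=0x98 r4=0x6b r5=0x97  N=1 Z=0
after  4: r0=0x23 r1=0x6e r2=0x4d r3=0x98 r4=0x6b r5=0x97  N=0 Z=0
after  5: r0=0x23 r1=0x6e r2=0xff r3=0x98 r4=0x6b r5=0x97  N=1 Z=0
-- IRQ taken; context saved, return-PC = 6 --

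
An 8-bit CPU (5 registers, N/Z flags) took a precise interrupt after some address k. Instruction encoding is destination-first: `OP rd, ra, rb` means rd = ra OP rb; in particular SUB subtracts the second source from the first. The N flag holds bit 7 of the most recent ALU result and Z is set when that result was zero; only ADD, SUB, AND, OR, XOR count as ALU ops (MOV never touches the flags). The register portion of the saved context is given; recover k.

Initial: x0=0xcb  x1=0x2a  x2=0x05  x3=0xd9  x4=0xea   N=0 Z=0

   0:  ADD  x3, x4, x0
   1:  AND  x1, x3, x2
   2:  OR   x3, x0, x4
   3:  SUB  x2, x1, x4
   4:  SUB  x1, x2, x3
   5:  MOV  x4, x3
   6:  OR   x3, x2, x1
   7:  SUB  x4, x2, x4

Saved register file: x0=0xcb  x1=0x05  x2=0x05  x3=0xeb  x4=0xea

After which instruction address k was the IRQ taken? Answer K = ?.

after  0: x0=0xcb x1=0x2a x2=0x05 x3=0xb5 x4=0xea  N=1 Z=0
after  1: x0=0xcb x1=0x05 x2=0x05 x3=0xb5 x4=0xea  N=0 Z=0
after  2: x0=0xcb x1=0x05 x2=0x05 x3=0xeb x4=0xea  N=1 Z=0
-- IRQ taken; context saved, return-PC = 3 --

K = 2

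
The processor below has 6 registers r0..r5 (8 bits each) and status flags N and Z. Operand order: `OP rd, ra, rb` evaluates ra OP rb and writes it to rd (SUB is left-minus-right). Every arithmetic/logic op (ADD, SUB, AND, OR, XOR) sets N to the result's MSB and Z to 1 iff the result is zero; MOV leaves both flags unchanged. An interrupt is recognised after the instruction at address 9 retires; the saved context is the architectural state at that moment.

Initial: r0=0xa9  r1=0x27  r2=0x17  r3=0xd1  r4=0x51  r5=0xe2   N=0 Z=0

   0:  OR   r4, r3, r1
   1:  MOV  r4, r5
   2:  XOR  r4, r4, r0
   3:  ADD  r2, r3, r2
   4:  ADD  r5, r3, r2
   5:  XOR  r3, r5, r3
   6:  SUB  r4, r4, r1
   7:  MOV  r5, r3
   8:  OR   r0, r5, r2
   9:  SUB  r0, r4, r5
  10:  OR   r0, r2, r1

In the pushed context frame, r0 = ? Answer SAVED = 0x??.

after  0: r0=0xa9 r1=0x27 r2=0x17 r3=0xd1 r4=0xf7 r5=0xe2  N=1 Z=0
after  1: r0=0xa9 r1=0x27 r2=0x17 r3=0xd1 r4=0xe2 r5=0xe2  N=1 Z=0
after  2: r0=0xa9 r1=0x27 r2=0x17 r3=0xd1 r4=0x4b r5=0xe2  N=0 Z=0
after  3: r0=0xa9 r1=0x27 r2=0xe8 r3=0xd1 r4=0x4b r5=0xe2  N=1 Z=0
after  4: r0=0xa9 r1=0x27 r2=0xe8 r3=0xd1 r4=0x4b r5=0xb9  N=1 Z=0
after  5: r0=0xa9 r1=0x27 r2=0xe8 r3=0x68 r4=0x4b r5=0xb9  N=0 Z=0
after  6: r0=0xa9 r1=0x27 r2=0xe8 r3=0x68 r4=0x24 r5=0xb9  N=0 Z=0
after  7: r0=0xa9 r1=0x27 r2=0xe8 r3=0x68 r4=0x24 r5=0x68  N=0 Z=0
after  8: r0=0xe8 r1=0x27 r2=0xe8 r3=0x68 r4=0x24 r5=0x68  N=1 Z=0
after  9: r0=0xbc r1=0x27 r2=0xe8 r3=0x68 r4=0x24 r5=0x68  N=1 Z=0
-- IRQ taken; context saved, return-PC = 10 --

SAVED = 0xbc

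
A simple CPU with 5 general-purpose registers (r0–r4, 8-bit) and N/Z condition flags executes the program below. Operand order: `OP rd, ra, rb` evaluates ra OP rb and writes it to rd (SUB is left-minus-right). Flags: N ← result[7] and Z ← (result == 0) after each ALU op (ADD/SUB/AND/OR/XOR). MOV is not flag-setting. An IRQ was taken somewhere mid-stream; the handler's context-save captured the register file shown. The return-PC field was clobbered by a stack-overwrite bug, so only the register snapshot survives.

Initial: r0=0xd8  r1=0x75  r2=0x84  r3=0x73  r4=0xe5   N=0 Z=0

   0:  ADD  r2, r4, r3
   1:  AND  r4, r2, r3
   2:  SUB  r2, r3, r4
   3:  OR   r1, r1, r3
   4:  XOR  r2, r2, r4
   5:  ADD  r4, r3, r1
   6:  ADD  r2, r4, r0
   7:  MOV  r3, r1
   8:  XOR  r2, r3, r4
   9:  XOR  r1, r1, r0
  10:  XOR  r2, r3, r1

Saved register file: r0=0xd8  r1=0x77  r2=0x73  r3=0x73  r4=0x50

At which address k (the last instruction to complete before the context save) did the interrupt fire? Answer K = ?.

K = 4

after  0: r0=0xd8 r1=0x75 r2=0x58 r3=0x73 r4=0xe5  N=0 Z=0
after  1: r0=0xd8 r1=0x75 r2=0x58 r3=0x73 r4=0x50  N=0 Z=0
after  2: r0=0xd8 r1=0x75 r2=0x23 r3=0x73 r4=0x50  N=0 Z=0
after  3: r0=0xd8 r1=0x77 r2=0x23 r3=0x73 r4=0x50  N=0 Z=0
after  4: r0=0xd8 r1=0x77 r2=0x73 r3=0x73 r4=0x50  N=0 Z=0
-- IRQ taken; context saved, return-PC = 5 --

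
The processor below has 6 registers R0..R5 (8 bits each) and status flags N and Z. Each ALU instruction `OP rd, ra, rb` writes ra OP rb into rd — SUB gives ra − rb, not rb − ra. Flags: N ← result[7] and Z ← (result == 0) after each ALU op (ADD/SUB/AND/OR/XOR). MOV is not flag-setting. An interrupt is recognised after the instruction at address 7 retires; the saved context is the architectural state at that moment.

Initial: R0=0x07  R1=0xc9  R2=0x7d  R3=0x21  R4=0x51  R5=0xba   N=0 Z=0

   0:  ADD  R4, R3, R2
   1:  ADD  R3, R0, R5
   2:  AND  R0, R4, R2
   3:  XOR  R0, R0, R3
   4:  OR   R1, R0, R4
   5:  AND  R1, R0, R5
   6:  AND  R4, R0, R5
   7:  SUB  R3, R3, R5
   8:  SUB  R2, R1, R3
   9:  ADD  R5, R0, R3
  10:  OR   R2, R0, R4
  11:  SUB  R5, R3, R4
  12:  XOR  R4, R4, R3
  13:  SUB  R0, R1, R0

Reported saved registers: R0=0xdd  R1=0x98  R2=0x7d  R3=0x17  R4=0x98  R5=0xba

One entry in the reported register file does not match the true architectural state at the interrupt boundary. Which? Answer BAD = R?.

after  0: R0=0x07 R1=0xc9 R2=0x7d R3=0x21 R4=0x9e R5=0xba  N=1 Z=0
after  1: R0=0x07 R1=0xc9 R2=0x7d R3=0xc1 R4=0x9e R5=0xba  N=1 Z=0
after  2: R0=0x1c R1=0xc9 R2=0x7d R3=0xc1 R4=0x9e R5=0xba  N=0 Z=0
after  3: R0=0xdd R1=0xc9 R2=0x7d R3=0xc1 R4=0x9e R5=0xba  N=1 Z=0
after  4: R0=0xdd R1=0xdf R2=0x7d R3=0xc1 R4=0x9e R5=0xba  N=1 Z=0
after  5: R0=0xdd R1=0x98 R2=0x7d R3=0xc1 R4=0x9e R5=0xba  N=1 Z=0
after  6: R0=0xdd R1=0x98 R2=0x7d R3=0xc1 R4=0x98 R5=0xba  N=1 Z=0
after  7: R0=0xdd R1=0x98 R2=0x7d R3=0x07 R4=0x98 R5=0xba  N=0 Z=0
-- IRQ taken; context saved, return-PC = 8 --
mismatch: R3: reported 0x17 vs actual 0x07

BAD = R3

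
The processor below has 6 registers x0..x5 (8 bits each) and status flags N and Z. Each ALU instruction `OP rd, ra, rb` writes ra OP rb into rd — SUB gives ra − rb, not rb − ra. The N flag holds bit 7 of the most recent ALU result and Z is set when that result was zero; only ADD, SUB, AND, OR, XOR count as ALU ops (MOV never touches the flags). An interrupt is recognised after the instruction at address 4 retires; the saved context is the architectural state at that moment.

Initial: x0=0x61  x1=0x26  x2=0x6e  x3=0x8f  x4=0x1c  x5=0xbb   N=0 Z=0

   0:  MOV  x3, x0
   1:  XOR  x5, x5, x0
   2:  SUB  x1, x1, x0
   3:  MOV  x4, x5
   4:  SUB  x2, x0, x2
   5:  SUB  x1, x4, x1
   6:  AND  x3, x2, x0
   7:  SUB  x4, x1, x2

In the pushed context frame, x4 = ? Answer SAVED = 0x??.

SAVED = 0xda

after  0: x0=0x61 x1=0x26 x2=0x6e x3=0x61 x4=0x1c x5=0xbb  N=0 Z=0
after  1: x0=0x61 x1=0x26 x2=0x6e x3=0x61 x4=0x1c x5=0xda  N=1 Z=0
after  2: x0=0x61 x1=0xc5 x2=0x6e x3=0x61 x4=0x1c x5=0xda  N=1 Z=0
after  3: x0=0x61 x1=0xc5 x2=0x6e x3=0x61 x4=0xda x5=0xda  N=1 Z=0
after  4: x0=0x61 x1=0xc5 x2=0xf3 x3=0x61 x4=0xda x5=0xda  N=1 Z=0
-- IRQ taken; context saved, return-PC = 5 --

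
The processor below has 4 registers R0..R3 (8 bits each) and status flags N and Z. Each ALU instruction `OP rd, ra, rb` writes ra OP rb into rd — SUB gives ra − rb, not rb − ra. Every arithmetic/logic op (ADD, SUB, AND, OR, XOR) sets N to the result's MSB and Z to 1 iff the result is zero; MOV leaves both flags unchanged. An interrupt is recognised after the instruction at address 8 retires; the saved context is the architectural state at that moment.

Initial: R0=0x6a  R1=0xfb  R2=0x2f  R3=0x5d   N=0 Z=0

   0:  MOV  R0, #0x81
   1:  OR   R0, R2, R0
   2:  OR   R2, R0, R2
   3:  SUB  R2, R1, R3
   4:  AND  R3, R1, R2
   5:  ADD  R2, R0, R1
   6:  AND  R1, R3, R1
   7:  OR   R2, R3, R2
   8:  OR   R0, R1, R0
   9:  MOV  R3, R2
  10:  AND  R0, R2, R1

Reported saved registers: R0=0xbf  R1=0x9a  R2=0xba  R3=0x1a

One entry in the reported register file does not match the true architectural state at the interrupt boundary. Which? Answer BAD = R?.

after  0: R0=0x81 R1=0xfb R2=0x2f R3=0x5d  N=0 Z=0
after  1: R0=0xaf R1=0xfb R2=0x2f R3=0x5d  N=1 Z=0
after  2: R0=0xaf R1=0xfb R2=0xaf R3=0x5d  N=1 Z=0
after  3: R0=0xaf R1=0xfb R2=0x9e R3=0x5d  N=1 Z=0
after  4: R0=0xaf R1=0xfb R2=0x9e R3=0x9a  N=1 Z=0
after  5: R0=0xaf R1=0xfb R2=0xaa R3=0x9a  N=1 Z=0
after  6: R0=0xaf R1=0x9a R2=0xaa R3=0x9a  N=1 Z=0
after  7: R0=0xaf R1=0x9a R2=0xba R3=0x9a  N=1 Z=0
after  8: R0=0xbf R1=0x9a R2=0xba R3=0x9a  N=1 Z=0
-- IRQ taken; context saved, return-PC = 9 --
mismatch: R3: reported 0x1a vs actual 0x9a

BAD = R3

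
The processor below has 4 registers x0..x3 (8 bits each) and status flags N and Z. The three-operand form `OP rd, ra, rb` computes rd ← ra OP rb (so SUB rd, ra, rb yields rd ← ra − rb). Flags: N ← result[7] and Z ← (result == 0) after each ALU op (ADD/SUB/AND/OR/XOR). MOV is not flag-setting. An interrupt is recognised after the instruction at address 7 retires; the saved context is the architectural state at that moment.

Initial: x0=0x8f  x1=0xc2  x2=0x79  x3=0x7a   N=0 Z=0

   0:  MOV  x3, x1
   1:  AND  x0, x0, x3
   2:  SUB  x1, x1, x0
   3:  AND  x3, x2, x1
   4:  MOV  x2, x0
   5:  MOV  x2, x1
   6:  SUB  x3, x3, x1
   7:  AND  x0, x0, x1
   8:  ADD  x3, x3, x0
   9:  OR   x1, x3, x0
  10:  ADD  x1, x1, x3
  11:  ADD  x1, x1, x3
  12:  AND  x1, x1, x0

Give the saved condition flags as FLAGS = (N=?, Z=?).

FLAGS = (N=0, Z=1)

after  0: x0=0x8f x1=0xc2 x2=0x79 x3=0xc2  N=0 Z=0
after  1: x0=0x82 x1=0xc2 x2=0x79 x3=0xc2  N=1 Z=0
after  2: x0=0x82 x1=0x40 x2=0x79 x3=0xc2  N=0 Z=0
after  3: x0=0x82 x1=0x40 x2=0x79 x3=0x40  N=0 Z=0
after  4: x0=0x82 x1=0x40 x2=0x82 x3=0x40  N=0 Z=0
after  5: x0=0x82 x1=0x40 x2=0x40 x3=0x40  N=0 Z=0
after  6: x0=0x82 x1=0x40 x2=0x40 x3=0x00  N=0 Z=1
after  7: x0=0x00 x1=0x40 x2=0x40 x3=0x00  N=0 Z=1
-- IRQ taken; context saved, return-PC = 8 --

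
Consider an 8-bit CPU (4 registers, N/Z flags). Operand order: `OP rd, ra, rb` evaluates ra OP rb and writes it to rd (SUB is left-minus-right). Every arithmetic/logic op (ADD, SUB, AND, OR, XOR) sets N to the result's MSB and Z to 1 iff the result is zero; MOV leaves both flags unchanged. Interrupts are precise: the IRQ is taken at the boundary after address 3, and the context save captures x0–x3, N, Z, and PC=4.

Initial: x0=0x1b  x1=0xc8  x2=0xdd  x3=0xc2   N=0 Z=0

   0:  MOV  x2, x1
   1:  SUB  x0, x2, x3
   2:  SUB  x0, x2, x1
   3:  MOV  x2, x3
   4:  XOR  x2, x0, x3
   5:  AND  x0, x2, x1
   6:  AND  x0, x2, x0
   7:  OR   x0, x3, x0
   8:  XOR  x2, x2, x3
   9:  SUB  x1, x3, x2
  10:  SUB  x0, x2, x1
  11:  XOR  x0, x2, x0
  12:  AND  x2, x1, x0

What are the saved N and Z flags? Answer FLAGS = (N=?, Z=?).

after  0: x0=0x1b x1=0xc8 x2=0xc8 x3=0xc2  N=0 Z=0
after  1: x0=0x06 x1=0xc8 x2=0xc8 x3=0xc2  N=0 Z=0
after  2: x0=0x00 x1=0xc8 x2=0xc8 x3=0xc2  N=0 Z=1
after  3: x0=0x00 x1=0xc8 x2=0xc2 x3=0xc2  N=0 Z=1
-- IRQ taken; context saved, return-PC = 4 --

FLAGS = (N=0, Z=1)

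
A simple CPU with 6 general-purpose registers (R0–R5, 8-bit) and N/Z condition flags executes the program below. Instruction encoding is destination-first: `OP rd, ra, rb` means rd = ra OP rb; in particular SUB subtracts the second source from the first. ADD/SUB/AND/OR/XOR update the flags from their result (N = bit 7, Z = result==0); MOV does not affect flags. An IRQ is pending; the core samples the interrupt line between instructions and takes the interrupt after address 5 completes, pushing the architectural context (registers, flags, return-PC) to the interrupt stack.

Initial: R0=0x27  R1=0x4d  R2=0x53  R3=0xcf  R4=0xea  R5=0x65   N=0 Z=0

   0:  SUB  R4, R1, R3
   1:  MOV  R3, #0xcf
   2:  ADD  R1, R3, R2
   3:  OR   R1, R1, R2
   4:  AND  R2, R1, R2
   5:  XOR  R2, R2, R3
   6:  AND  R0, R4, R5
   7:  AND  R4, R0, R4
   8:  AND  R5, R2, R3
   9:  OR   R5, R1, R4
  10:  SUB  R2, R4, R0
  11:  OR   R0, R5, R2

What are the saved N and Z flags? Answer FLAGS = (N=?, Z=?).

FLAGS = (N=1, Z=0)

after  0: R0=0x27 R1=0x4d R2=0x53 R3=0xcf R4=0x7e R5=0x65  N=0 Z=0
after  1: R0=0x27 R1=0x4d R2=0x53 R3=0xcf R4=0x7e R5=0x65  N=0 Z=0
after  2: R0=0x27 R1=0x22 R2=0x53 R3=0xcf R4=0x7e R5=0x65  N=0 Z=0
after  3: R0=0x27 R1=0x73 R2=0x53 R3=0xcf R4=0x7e R5=0x65  N=0 Z=0
after  4: R0=0x27 R1=0x73 R2=0x53 R3=0xcf R4=0x7e R5=0x65  N=0 Z=0
after  5: R0=0x27 R1=0x73 R2=0x9c R3=0xcf R4=0x7e R5=0x65  N=1 Z=0
-- IRQ taken; context saved, return-PC = 6 --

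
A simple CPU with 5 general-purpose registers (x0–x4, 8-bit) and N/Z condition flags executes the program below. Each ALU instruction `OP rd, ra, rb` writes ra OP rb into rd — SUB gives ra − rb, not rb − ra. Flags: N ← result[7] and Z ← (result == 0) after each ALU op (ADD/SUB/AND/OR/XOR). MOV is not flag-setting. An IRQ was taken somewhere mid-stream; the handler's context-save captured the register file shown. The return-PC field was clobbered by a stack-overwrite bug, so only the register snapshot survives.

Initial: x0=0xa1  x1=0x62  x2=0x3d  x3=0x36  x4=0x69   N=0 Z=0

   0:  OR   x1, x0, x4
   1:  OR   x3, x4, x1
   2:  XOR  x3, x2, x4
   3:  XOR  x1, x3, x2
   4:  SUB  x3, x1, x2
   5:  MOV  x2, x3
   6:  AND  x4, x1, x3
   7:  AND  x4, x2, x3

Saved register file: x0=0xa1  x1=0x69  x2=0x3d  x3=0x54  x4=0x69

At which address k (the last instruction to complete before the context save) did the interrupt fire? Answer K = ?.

after  0: x0=0xa1 x1=0xe9 x2=0x3d x3=0x36 x4=0x69  N=1 Z=0
after  1: x0=0xa1 x1=0xe9 x2=0x3d x3=0xe9 x4=0x69  N=1 Z=0
after  2: x0=0xa1 x1=0xe9 x2=0x3d x3=0x54 x4=0x69  N=0 Z=0
after  3: x0=0xa1 x1=0x69 x2=0x3d x3=0x54 x4=0x69  N=0 Z=0
-- IRQ taken; context saved, return-PC = 4 --

K = 3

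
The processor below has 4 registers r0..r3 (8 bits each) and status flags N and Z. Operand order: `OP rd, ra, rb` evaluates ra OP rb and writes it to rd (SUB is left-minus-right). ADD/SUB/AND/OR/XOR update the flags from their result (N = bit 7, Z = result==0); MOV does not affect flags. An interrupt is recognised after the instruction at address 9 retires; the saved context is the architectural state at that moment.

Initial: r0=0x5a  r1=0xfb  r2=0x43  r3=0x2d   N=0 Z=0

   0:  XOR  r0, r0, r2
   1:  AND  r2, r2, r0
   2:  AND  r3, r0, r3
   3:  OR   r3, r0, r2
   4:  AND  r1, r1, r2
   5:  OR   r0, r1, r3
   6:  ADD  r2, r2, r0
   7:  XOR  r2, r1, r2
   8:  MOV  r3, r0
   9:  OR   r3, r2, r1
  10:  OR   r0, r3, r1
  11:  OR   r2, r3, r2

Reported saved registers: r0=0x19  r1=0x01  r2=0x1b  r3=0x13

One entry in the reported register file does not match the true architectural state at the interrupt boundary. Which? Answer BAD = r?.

BAD = r3

after  0: r0=0x19 r1=0xfb r2=0x43 r3=0x2d  N=0 Z=0
after  1: r0=0x19 r1=0xfb r2=0x01 r3=0x2d  N=0 Z=0
after  2: r0=0x19 r1=0xfb r2=0x01 r3=0x09  N=0 Z=0
after  3: r0=0x19 r1=0xfb r2=0x01 r3=0x19  N=0 Z=0
after  4: r0=0x19 r1=0x01 r2=0x01 r3=0x19  N=0 Z=0
after  5: r0=0x19 r1=0x01 r2=0x01 r3=0x19  N=0 Z=0
after  6: r0=0x19 r1=0x01 r2=0x1a r3=0x19  N=0 Z=0
after  7: r0=0x19 r1=0x01 r2=0x1b r3=0x19  N=0 Z=0
after  8: r0=0x19 r1=0x01 r2=0x1b r3=0x19  N=0 Z=0
after  9: r0=0x19 r1=0x01 r2=0x1b r3=0x1b  N=0 Z=0
-- IRQ taken; context saved, return-PC = 10 --
mismatch: r3: reported 0x13 vs actual 0x1b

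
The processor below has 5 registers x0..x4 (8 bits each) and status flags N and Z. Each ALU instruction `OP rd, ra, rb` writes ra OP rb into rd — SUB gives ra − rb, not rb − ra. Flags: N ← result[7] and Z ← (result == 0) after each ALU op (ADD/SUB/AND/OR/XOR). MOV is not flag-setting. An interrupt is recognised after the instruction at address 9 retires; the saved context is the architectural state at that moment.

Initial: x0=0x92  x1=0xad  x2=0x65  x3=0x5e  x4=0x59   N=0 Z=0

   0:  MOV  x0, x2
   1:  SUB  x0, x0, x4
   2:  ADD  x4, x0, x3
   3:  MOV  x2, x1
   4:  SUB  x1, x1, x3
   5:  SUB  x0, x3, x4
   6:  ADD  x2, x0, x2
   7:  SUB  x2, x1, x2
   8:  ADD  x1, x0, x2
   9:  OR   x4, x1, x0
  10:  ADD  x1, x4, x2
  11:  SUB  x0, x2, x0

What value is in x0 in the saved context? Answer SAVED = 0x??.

after  0: x0=0x65 x1=0xad x2=0x65 x3=0x5e x4=0x59  N=0 Z=0
after  1: x0=0x0c x1=0xad x2=0x65 x3=0x5e x4=0x59  N=0 Z=0
after  2: x0=0x0c x1=0xad x2=0x65 x3=0x5e x4=0x6a  N=0 Z=0
after  3: x0=0x0c x1=0xad x2=0xad x3=0x5e x4=0x6a  N=0 Z=0
after  4: x0=0x0c x1=0x4f x2=0xad x3=0x5e x4=0x6a  N=0 Z=0
after  5: x0=0xf4 x1=0x4f x2=0xad x3=0x5e x4=0x6a  N=1 Z=0
after  6: x0=0xf4 x1=0x4f x2=0xa1 x3=0x5e x4=0x6a  N=1 Z=0
after  7: x0=0xf4 x1=0x4f x2=0xae x3=0x5e x4=0x6a  N=1 Z=0
after  8: x0=0xf4 x1=0xa2 x2=0xae x3=0x5e x4=0x6a  N=1 Z=0
after  9: x0=0xf4 x1=0xa2 x2=0xae x3=0x5e x4=0xf6  N=1 Z=0
-- IRQ taken; context saved, return-PC = 10 --

SAVED = 0xf4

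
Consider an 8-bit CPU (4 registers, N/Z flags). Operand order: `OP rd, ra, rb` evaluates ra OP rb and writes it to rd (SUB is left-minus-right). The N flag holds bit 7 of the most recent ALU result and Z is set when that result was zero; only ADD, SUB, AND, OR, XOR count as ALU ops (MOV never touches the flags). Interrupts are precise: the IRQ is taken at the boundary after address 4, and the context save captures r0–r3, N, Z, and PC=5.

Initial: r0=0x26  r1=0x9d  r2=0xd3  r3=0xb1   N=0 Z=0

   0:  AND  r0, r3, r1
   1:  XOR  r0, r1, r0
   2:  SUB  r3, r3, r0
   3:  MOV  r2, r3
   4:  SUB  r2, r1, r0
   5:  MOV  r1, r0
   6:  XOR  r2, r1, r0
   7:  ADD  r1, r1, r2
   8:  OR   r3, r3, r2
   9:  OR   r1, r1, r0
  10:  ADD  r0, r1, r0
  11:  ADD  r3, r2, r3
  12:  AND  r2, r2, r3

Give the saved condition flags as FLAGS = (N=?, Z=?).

FLAGS = (N=1, Z=0)

after  0: r0=0x91 r1=0x9d r2=0xd3 r3=0xb1  N=1 Z=0
after  1: r0=0x0c r1=0x9d r2=0xd3 r3=0xb1  N=0 Z=0
after  2: r0=0x0c r1=0x9d r2=0xd3 r3=0xa5  N=1 Z=0
after  3: r0=0x0c r1=0x9d r2=0xa5 r3=0xa5  N=1 Z=0
after  4: r0=0x0c r1=0x9d r2=0x91 r3=0xa5  N=1 Z=0
-- IRQ taken; context saved, return-PC = 5 --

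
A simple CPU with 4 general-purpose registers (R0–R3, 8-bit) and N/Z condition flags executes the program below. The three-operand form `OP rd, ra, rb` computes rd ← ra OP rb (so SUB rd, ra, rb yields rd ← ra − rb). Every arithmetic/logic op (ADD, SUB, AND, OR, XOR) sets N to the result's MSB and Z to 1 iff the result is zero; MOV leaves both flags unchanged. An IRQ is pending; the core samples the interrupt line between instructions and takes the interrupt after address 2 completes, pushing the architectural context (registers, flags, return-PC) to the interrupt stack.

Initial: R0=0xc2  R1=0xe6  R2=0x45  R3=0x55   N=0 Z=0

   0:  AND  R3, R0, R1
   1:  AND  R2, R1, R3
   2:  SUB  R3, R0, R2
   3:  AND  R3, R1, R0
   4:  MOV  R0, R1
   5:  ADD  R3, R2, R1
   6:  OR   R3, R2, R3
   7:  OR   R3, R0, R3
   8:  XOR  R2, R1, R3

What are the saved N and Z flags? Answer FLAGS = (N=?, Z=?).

after  0: R0=0xc2 R1=0xe6 R2=0x45 R3=0xc2  N=1 Z=0
after  1: R0=0xc2 R1=0xe6 R2=0xc2 R3=0xc2  N=1 Z=0
after  2: R0=0xc2 R1=0xe6 R2=0xc2 R3=0x00  N=0 Z=1
-- IRQ taken; context saved, return-PC = 3 --

FLAGS = (N=0, Z=1)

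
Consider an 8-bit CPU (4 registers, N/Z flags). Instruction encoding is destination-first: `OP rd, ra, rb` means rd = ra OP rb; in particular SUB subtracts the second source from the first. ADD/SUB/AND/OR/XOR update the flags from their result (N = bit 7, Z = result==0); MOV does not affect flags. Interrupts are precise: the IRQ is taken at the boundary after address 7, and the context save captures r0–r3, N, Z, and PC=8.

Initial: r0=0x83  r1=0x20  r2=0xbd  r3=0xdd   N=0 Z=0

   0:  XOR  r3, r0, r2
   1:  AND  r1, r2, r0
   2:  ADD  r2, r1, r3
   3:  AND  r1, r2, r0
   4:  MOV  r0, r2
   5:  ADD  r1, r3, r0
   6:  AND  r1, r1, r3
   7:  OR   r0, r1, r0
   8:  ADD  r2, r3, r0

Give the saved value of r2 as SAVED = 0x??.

SAVED = 0xbf

after  0: r0=0x83 r1=0x20 r2=0xbd r3=0x3e  N=0 Z=0
after  1: r0=0x83 r1=0x81 r2=0xbd r3=0x3e  N=1 Z=0
after  2: r0=0x83 r1=0x81 r2=0xbf r3=0x3e  N=1 Z=0
after  3: r0=0x83 r1=0x83 r2=0xbf r3=0x3e  N=1 Z=0
after  4: r0=0xbf r1=0x83 r2=0xbf r3=0x3e  N=1 Z=0
after  5: r0=0xbf r1=0xfd r2=0xbf r3=0x3e  N=1 Z=0
after  6: r0=0xbf r1=0x3c r2=0xbf r3=0x3e  N=0 Z=0
after  7: r0=0xbf r1=0x3c r2=0xbf r3=0x3e  N=1 Z=0
-- IRQ taken; context saved, return-PC = 8 --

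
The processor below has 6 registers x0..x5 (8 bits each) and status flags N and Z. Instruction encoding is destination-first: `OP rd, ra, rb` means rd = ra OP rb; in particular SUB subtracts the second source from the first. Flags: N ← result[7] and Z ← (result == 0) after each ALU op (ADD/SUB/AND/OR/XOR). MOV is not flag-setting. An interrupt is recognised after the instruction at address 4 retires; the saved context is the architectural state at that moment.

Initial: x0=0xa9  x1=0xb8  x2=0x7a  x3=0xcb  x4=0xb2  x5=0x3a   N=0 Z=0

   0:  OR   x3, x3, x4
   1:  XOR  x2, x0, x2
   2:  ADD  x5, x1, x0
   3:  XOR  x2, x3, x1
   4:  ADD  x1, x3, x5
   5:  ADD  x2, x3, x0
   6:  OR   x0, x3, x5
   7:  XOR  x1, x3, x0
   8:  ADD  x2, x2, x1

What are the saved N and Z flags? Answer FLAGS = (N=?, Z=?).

FLAGS = (N=0, Z=0)

after  0: x0=0xa9 x1=0xb8 x2=0x7a x3=0xfb x4=0xb2 x5=0x3a  N=1 Z=0
after  1: x0=0xa9 x1=0xb8 x2=0xd3 x3=0xfb x4=0xb2 x5=0x3a  N=1 Z=0
after  2: x0=0xa9 x1=0xb8 x2=0xd3 x3=0xfb x4=0xb2 x5=0x61  N=0 Z=0
after  3: x0=0xa9 x1=0xb8 x2=0x43 x3=0xfb x4=0xb2 x5=0x61  N=0 Z=0
after  4: x0=0xa9 x1=0x5c x2=0x43 x3=0xfb x4=0xb2 x5=0x61  N=0 Z=0
-- IRQ taken; context saved, return-PC = 5 --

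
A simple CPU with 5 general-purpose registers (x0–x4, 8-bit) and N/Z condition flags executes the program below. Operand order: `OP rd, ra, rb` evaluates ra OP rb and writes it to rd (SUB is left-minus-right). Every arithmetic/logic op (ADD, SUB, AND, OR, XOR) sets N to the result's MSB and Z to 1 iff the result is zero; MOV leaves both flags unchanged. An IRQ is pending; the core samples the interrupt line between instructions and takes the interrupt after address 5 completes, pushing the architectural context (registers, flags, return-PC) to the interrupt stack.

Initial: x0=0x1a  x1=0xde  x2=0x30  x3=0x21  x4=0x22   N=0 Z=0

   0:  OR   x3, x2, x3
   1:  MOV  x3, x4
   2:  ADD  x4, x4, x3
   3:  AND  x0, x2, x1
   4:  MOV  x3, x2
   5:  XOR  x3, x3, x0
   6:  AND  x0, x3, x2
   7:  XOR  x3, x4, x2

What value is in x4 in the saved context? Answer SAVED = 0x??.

after  0: x0=0x1a x1=0xde x2=0x30 x3=0x31 x4=0x22  N=0 Z=0
after  1: x0=0x1a x1=0xde x2=0x30 x3=0x22 x4=0x22  N=0 Z=0
after  2: x0=0x1a x1=0xde x2=0x30 x3=0x22 x4=0x44  N=0 Z=0
after  3: x0=0x10 x1=0xde x2=0x30 x3=0x22 x4=0x44  N=0 Z=0
after  4: x0=0x10 x1=0xde x2=0x30 x3=0x30 x4=0x44  N=0 Z=0
after  5: x0=0x10 x1=0xde x2=0x30 x3=0x20 x4=0x44  N=0 Z=0
-- IRQ taken; context saved, return-PC = 6 --

SAVED = 0x44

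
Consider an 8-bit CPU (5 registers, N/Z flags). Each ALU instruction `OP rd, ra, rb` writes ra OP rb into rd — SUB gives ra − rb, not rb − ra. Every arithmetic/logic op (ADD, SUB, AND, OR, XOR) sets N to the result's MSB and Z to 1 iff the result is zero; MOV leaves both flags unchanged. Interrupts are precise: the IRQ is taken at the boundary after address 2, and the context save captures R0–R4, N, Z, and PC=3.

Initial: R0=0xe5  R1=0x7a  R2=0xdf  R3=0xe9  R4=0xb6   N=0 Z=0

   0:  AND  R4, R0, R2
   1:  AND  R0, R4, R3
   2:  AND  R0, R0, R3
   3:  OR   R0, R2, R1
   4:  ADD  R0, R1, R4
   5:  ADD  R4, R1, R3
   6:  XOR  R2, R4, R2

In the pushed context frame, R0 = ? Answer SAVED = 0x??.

after  0: R0=0xe5 R1=0x7a R2=0xdf R3=0xe9 R4=0xc5  N=1 Z=0
after  1: R0=0xc1 R1=0x7a R2=0xdf R3=0xe9 R4=0xc5  N=1 Z=0
after  2: R0=0xc1 R1=0x7a R2=0xdf R3=0xe9 R4=0xc5  N=1 Z=0
-- IRQ taken; context saved, return-PC = 3 --

SAVED = 0xc1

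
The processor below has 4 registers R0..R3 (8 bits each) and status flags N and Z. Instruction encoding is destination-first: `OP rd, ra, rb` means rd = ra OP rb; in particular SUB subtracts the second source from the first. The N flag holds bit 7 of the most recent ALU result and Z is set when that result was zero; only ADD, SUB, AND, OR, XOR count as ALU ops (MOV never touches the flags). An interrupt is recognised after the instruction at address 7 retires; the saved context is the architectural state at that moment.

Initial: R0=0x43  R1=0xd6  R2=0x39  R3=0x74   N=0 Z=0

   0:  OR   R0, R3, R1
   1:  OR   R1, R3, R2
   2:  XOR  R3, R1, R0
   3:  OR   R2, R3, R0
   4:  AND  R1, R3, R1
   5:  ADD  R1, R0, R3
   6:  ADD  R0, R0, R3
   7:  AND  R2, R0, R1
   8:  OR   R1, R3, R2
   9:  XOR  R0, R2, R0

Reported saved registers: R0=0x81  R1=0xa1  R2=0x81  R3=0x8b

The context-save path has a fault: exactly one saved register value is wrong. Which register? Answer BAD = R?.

BAD = R1

after  0: R0=0xf6 R1=0xd6 R2=0x39 R3=0x74  N=1 Z=0
after  1: R0=0xf6 R1=0x7d R2=0x39 R3=0x74  N=0 Z=0
after  2: R0=0xf6 R1=0x7d R2=0x39 R3=0x8b  N=1 Z=0
after  3: R0=0xf6 R1=0x7d R2=0xff R3=0x8b  N=1 Z=0
after  4: R0=0xf6 R1=0x09 R2=0xff R3=0x8b  N=0 Z=0
after  5: R0=0xf6 R1=0x81 R2=0xff R3=0x8b  N=1 Z=0
after  6: R0=0x81 R1=0x81 R2=0xff R3=0x8b  N=1 Z=0
after  7: R0=0x81 R1=0x81 R2=0x81 R3=0x8b  N=1 Z=0
-- IRQ taken; context saved, return-PC = 8 --
mismatch: R1: reported 0xa1 vs actual 0x81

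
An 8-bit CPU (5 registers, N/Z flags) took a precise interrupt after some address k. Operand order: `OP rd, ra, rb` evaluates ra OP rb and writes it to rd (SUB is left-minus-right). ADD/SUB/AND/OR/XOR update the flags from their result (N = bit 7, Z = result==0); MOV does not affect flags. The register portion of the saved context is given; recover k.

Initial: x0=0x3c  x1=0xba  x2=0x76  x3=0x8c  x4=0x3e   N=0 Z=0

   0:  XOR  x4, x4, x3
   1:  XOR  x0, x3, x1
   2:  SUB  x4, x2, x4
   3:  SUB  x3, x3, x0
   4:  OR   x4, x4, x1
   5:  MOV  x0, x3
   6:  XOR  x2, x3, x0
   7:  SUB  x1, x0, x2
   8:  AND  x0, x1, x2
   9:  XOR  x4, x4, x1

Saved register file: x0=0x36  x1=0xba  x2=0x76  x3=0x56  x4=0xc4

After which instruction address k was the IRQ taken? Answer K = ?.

K = 3

after  0: x0=0x3c x1=0xba x2=0x76 x3=0x8c x4=0xb2  N=1 Z=0
after  1: x0=0x36 x1=0xba x2=0x76 x3=0x8c x4=0xb2  N=0 Z=0
after  2: x0=0x36 x1=0xba x2=0x76 x3=0x8c x4=0xc4  N=1 Z=0
after  3: x0=0x36 x1=0xba x2=0x76 x3=0x56 x4=0xc4  N=0 Z=0
-- IRQ taken; context saved, return-PC = 4 --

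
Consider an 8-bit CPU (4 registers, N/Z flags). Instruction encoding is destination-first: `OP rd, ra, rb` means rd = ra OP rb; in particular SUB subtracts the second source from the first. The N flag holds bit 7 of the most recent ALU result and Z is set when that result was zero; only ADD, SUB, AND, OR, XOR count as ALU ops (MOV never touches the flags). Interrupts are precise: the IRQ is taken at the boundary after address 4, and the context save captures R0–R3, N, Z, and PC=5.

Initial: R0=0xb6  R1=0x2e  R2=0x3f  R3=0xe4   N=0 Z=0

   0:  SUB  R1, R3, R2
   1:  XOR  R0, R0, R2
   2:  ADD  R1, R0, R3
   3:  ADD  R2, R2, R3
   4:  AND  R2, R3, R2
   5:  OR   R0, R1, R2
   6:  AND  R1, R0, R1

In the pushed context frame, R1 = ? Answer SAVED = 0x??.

after  0: R0=0xb6 R1=0xa5 R2=0x3f R3=0xe4  N=1 Z=0
after  1: R0=0x89 R1=0xa5 R2=0x3f R3=0xe4  N=1 Z=0
after  2: R0=0x89 R1=0x6d R2=0x3f R3=0xe4  N=0 Z=0
after  3: R0=0x89 R1=0x6d R2=0x23 R3=0xe4  N=0 Z=0
after  4: R0=0x89 R1=0x6d R2=0x20 R3=0xe4  N=0 Z=0
-- IRQ taken; context saved, return-PC = 5 --

SAVED = 0x6d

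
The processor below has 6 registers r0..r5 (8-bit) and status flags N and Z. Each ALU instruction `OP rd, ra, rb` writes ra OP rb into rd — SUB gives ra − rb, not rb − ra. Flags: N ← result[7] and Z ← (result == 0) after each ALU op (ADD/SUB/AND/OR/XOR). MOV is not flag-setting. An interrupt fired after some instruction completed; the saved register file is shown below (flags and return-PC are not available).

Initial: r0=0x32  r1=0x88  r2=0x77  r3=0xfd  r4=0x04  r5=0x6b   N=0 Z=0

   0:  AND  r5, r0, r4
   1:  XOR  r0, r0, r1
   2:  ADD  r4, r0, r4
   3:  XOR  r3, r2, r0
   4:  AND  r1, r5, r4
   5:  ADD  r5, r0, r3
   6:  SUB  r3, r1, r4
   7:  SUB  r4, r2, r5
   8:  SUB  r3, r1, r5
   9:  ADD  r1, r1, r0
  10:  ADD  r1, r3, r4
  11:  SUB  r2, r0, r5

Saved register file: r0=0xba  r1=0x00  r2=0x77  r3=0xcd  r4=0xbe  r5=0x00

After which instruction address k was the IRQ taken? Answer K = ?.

K = 4

after  0: r0=0x32 r1=0x88 r2=0x77 r3=0xfd r4=0x04 r5=0x00  N=0 Z=1
after  1: r0=0xba r1=0x88 r2=0x77 r3=0xfd r4=0x04 r5=0x00  N=1 Z=0
after  2: r0=0xba r1=0x88 r2=0x77 r3=0xfd r4=0xbe r5=0x00  N=1 Z=0
after  3: r0=0xba r1=0x88 r2=0x77 r3=0xcd r4=0xbe r5=0x00  N=1 Z=0
after  4: r0=0xba r1=0x00 r2=0x77 r3=0xcd r4=0xbe r5=0x00  N=0 Z=1
-- IRQ taken; context saved, return-PC = 5 --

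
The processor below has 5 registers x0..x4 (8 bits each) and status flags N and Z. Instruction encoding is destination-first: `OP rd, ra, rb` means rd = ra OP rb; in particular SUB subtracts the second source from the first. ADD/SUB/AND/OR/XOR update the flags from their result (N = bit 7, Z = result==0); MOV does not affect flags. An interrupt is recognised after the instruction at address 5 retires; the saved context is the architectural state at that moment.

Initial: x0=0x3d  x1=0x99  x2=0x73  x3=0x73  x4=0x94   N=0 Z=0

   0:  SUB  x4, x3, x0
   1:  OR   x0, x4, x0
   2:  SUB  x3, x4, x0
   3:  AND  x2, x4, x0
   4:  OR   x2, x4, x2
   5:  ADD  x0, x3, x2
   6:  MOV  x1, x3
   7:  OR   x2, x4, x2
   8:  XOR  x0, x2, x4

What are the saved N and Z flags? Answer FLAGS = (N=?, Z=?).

after  0: x0=0x3d x1=0x99 x2=0x73 x3=0x73 x4=0x36  N=0 Z=0
after  1: x0=0x3f x1=0x99 x2=0x73 x3=0x73 x4=0x36  N=0 Z=0
after  2: x0=0x3f x1=0x99 x2=0x73 x3=0xf7 x4=0x36  N=1 Z=0
after  3: x0=0x3f x1=0x99 x2=0x36 x3=0xf7 x4=0x36  N=0 Z=0
after  4: x0=0x3f x1=0x99 x2=0x36 x3=0xf7 x4=0x36  N=0 Z=0
after  5: x0=0x2d x1=0x99 x2=0x36 x3=0xf7 x4=0x36  N=0 Z=0
-- IRQ taken; context saved, return-PC = 6 --

FLAGS = (N=0, Z=0)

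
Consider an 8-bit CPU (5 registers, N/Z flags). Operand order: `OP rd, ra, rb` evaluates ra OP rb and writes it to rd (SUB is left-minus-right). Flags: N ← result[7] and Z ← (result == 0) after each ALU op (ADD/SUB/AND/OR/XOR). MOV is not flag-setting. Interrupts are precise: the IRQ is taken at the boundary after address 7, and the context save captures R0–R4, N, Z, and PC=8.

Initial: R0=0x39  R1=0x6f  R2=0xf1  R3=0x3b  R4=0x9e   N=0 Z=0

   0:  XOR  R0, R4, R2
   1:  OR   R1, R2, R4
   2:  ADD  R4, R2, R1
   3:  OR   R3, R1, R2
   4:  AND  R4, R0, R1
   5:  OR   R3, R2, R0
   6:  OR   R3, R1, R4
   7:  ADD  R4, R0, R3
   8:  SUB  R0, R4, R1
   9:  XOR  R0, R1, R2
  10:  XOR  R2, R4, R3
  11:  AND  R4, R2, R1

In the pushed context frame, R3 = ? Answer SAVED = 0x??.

after  0: R0=0x6f R1=0x6f R2=0xf1 R3=0x3b R4=0x9e  N=0 Z=0
after  1: R0=0x6f R1=0xff R2=0xf1 R3=0x3b R4=0x9e  N=1 Z=0
after  2: R0=0x6f R1=0xff R2=0xf1 R3=0x3b R4=0xf0  N=1 Z=0
after  3: R0=0x6f R1=0xff R2=0xf1 R3=0xff R4=0xf0  N=1 Z=0
after  4: R0=0x6f R1=0xff R2=0xf1 R3=0xff R4=0x6f  N=0 Z=0
after  5: R0=0x6f R1=0xff R2=0xf1 R3=0xff R4=0x6f  N=1 Z=0
after  6: R0=0x6f R1=0xff R2=0xf1 R3=0xff R4=0x6f  N=1 Z=0
after  7: R0=0x6f R1=0xff R2=0xf1 R3=0xff R4=0x6e  N=0 Z=0
-- IRQ taken; context saved, return-PC = 8 --

SAVED = 0xff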